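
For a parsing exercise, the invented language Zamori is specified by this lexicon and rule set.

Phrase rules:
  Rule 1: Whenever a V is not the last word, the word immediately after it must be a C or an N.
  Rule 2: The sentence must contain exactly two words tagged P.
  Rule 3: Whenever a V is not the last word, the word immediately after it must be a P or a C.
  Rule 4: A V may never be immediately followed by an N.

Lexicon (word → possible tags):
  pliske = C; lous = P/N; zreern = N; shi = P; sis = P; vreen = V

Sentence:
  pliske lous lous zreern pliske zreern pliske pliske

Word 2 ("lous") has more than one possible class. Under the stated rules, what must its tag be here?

Candidates per position — 1:pliske {C}; 2:lous {P,N}; 3:lous {P,N}; 4:zreern {N}; 5:pliske {C}; 6:zreern {N}; 7:pliske {C}; 8:pliske {C}.
If word 2 were N, no tagging could satisfy rule 2; so word 2 is P.
If word 3 were N, no tagging could satisfy rule 2; so word 3 is P.
That leaves exactly one tagging: C P P N C N C C.
Check: rule 1 satisfied; rule 2 satisfied; rule 3 satisfied; rule 4 satisfied.

P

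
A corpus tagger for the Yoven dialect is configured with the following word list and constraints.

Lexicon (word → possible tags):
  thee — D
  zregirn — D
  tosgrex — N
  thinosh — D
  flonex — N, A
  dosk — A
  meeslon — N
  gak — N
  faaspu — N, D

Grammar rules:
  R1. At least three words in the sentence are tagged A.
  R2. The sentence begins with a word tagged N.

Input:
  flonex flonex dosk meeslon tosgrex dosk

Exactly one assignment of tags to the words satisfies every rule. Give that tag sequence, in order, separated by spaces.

Candidates per position — 1:flonex {N,A}; 2:flonex {N,A}; 3:dosk {A}; 4:meeslon {N}; 5:tosgrex {N}; 6:dosk {A}.
Position 1: A is ruled out by rule 2; that leaves N.
Position 2: N is ruled out by rule 1; that leaves A.
So the tagging must be: N A A N N A.
Rule-by-rule: rule 1 ✓; rule 2 ✓.

N A A N N A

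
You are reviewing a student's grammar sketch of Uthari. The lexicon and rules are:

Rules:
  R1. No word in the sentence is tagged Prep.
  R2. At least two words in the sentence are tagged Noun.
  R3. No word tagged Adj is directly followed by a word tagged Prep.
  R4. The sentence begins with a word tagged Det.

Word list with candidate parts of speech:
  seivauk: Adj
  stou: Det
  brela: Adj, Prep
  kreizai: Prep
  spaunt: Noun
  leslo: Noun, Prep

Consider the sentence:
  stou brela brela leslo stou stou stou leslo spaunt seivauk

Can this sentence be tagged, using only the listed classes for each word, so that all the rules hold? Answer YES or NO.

YES

Candidates per position — 1:stou {Det}; 2:brela {Adj,Prep}; 3:brela {Adj,Prep}; 4:leslo {Noun,Prep}; 5:stou {Det}; 6:stou {Det}; 7:stou {Det}; 8:leslo {Noun,Prep}; 9:spaunt {Noun}; 10:seivauk {Adj}.
One satisfying assignment: Det Adj Adj Noun Det Det Det Noun Noun Adj.
Checking: rule 1 satisfied; rule 2 satisfied; rule 3 satisfied; rule 4 satisfied.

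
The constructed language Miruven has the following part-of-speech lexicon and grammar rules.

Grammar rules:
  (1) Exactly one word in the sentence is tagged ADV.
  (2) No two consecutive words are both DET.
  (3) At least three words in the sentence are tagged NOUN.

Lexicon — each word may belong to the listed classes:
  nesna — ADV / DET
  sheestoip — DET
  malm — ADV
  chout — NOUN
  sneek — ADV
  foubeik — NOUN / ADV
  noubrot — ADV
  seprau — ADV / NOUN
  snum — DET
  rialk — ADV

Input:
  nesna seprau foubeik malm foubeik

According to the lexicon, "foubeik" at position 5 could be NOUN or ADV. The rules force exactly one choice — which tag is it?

Candidates per position — 1:nesna {ADV,DET}; 2:seprau {ADV,NOUN}; 3:foubeik {NOUN,ADV}; 4:malm {ADV}; 5:foubeik {NOUN,ADV}.
Position 1: tagging it ADV would leave rule 1 unsatisfiable, so it must be DET.
Position 2: tagging it ADV would leave rule 1 unsatisfiable, so it must be NOUN.
Position 3: tagging it ADV would leave rule 1 unsatisfiable, so it must be NOUN.
Position 5: tagging it ADV would leave rule 1 unsatisfiable, so it must be NOUN.
So the tagging must be: DET NOUN NOUN ADV NOUN.
Check: rule 1 satisfied; rule 2 satisfied; rule 3 satisfied.

NOUN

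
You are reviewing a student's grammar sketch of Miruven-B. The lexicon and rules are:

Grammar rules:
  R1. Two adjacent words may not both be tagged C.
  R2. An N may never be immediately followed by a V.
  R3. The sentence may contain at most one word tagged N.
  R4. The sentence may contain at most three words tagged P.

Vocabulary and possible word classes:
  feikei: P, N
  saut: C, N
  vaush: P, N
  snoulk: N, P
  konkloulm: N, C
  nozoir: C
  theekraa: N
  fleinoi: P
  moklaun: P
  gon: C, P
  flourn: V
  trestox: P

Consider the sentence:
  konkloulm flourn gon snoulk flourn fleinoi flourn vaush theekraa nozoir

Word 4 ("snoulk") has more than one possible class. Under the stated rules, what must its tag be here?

P

Candidates per position — 1:konkloulm {N,C}; 2:flourn {V}; 3:gon {C,P}; 4:snoulk {N,P}; 5:flourn {V}; 6:fleinoi {P}; 7:flourn {V}; 8:vaush {P,N}; 9:theekraa {N}; 10:nozoir {C}.
At position 1, choosing N makes rule 2 impossible to satisfy; hence C.
At position 4, choosing N makes rule 2 impossible to satisfy; hence P.
At position 8, choosing N makes rule 3 impossible to satisfy; hence P.
At position 3, choosing P makes rule 4 impossible to satisfy; hence C.
So the tagging must be: C V C P V P V P N C.
Verifying each rule — rule 1 ✓; rule 2 ✓; rule 3 ✓; rule 4 ✓.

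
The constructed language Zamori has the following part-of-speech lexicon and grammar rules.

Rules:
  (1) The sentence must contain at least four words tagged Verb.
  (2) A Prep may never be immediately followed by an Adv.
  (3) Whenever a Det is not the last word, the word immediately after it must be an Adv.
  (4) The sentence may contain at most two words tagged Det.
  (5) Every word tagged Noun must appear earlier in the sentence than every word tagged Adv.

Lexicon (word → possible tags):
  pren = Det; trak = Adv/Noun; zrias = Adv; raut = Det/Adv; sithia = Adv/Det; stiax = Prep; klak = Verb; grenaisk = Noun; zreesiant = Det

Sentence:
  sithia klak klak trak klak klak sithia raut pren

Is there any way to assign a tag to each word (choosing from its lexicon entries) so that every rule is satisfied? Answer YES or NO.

YES

Candidates per position — 1:sithia {Adv,Det}; 2:klak {Verb}; 3:klak {Verb}; 4:trak {Adv,Noun}; 5:klak {Verb}; 6:klak {Verb}; 7:sithia {Adv,Det}; 8:raut {Det,Adv}; 9:pren {Det}.
One satisfying assignment: Adv Verb Verb Adv Verb Verb Det Adv Det.
Checking: rule 1 holds; rule 2 holds; rule 3 holds; rule 4 holds; rule 5 holds.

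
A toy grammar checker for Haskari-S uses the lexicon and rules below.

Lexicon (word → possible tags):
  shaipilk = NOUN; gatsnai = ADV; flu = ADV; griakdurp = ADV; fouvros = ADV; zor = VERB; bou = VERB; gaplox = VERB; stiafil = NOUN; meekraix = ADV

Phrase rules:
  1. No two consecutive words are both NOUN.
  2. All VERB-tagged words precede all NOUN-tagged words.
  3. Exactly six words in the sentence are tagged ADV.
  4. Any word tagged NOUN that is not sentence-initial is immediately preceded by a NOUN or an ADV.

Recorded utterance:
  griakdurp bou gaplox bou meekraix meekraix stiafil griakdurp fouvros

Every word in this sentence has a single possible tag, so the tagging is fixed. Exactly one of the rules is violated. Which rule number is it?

Fixed tagging: ADV VERB VERB VERB ADV ADV NOUN ADV ADV.
Applying the rules: R1 pass, R2 pass, R3 fail, R4 pass.
Only rule 3 fails.

3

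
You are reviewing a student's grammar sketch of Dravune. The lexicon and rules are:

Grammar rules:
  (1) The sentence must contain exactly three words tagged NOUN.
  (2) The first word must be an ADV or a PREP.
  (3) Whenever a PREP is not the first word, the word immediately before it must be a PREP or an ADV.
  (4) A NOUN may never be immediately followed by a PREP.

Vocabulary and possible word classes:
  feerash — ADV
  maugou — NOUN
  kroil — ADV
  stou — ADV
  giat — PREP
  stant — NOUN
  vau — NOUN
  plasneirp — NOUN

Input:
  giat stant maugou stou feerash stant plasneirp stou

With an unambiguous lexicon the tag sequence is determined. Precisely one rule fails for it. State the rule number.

1

Fixed tagging: PREP NOUN NOUN ADV ADV NOUN NOUN ADV.
Applying the rules: R1 fail, R2 pass, R3 pass, R4 pass.
Only rule 1 fails.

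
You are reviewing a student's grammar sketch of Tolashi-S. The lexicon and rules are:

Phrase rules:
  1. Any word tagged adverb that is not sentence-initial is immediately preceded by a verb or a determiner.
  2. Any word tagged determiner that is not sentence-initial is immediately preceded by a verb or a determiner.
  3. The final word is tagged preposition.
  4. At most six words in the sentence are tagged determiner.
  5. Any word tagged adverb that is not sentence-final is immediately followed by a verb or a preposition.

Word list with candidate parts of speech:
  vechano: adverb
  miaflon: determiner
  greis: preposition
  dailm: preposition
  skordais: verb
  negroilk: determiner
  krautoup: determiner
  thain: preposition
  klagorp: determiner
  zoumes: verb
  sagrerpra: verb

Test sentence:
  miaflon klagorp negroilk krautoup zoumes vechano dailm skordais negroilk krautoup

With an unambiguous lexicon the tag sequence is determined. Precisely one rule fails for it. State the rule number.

3

Fixed tagging: determiner determiner determiner determiner verb adverb preposition verb determiner determiner.
Applying the rules: R1 pass, R2 pass, R3 fail, R4 pass, R5 pass.
Only rule 3 fails.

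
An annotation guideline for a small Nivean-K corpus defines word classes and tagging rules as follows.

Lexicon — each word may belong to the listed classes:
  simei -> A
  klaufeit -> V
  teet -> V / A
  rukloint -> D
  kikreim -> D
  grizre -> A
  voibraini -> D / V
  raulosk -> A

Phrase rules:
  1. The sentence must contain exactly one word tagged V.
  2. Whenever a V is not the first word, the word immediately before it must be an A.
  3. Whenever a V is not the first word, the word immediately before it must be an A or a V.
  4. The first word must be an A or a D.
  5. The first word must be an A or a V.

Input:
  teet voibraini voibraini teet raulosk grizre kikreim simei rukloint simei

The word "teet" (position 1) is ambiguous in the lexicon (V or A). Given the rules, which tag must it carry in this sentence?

Candidates per position — 1:teet {V,A}; 2:voibraini {D,V}; 3:voibraini {D,V}; 4:teet {V,A}; 5:raulosk {A}; 6:grizre {A}; 7:kikreim {D}; 8:simei {A}; 9:rukloint {D}; 10:simei {A}.
If word 1 were V, no tagging could satisfy rule 4; so word 1 is A.
If word 3 were V, no tagging could satisfy rule 2; so word 3 is D.
If word 4 were V, no tagging could satisfy rule 2; so word 4 is A.
If word 2 were D, no tagging could satisfy rule 1; so word 2 is V.
That leaves exactly one tagging: A V D A A A D A D A.
Rule-by-rule: rule 1 satisfied; rule 2 satisfied; rule 3 satisfied; rule 4 satisfied; rule 5 satisfied.

A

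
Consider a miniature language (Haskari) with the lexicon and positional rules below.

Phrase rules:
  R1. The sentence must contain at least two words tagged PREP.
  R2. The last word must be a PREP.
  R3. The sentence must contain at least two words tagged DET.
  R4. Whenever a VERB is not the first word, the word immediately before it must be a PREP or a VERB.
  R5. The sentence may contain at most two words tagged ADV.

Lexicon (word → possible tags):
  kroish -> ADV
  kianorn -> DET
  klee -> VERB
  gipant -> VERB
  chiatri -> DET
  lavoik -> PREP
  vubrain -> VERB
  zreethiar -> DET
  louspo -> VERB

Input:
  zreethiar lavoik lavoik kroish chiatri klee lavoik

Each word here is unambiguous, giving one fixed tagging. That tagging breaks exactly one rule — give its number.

4

Fixed tagging: DET PREP PREP ADV DET VERB PREP.
Rule check: R1 holds, R2 holds, R3 holds, R4 violated, R5 holds.
Only rule 4 fails.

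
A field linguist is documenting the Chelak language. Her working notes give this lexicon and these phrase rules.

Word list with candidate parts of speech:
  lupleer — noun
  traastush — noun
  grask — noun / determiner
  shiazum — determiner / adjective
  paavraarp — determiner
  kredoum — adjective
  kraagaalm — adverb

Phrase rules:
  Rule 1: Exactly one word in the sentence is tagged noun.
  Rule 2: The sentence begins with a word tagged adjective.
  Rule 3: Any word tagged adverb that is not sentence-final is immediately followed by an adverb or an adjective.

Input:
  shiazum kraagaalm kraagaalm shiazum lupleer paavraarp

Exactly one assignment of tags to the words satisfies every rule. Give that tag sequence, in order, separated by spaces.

adjective adverb adverb adjective noun determiner

Candidates per position — 1:shiazum {determiner,adjective}; 2:kraagaalm {adverb}; 3:kraagaalm {adverb}; 4:shiazum {determiner,adjective}; 5:lupleer {noun}; 6:paavraarp {determiner}.
At position 1, choosing determiner makes rule 2 impossible to satisfy; hence adjective.
At position 4, choosing determiner makes rule 3 impossible to satisfy; hence adjective.
The unique satisfying tagging is: adjective adverb adverb adjective noun determiner.
Checking: rule 1 holds; rule 2 holds; rule 3 holds.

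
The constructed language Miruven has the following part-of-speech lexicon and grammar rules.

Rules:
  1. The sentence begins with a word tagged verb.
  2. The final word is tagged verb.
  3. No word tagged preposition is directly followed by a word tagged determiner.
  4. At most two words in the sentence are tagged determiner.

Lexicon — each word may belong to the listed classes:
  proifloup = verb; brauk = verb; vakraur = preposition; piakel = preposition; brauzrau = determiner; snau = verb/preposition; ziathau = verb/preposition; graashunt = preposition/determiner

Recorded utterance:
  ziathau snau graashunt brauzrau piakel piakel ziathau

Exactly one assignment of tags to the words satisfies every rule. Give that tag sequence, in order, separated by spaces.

Candidates per position — 1:ziathau {verb,preposition}; 2:snau {verb,preposition}; 3:graashunt {preposition,determiner}; 4:brauzrau {determiner}; 5:piakel {preposition}; 6:piakel {preposition}; 7:ziathau {verb,preposition}.
Position 1: tagging it preposition would leave rule 1 unsatisfiable, so it must be verb.
Position 2: tagging it preposition would leave rule 3 unsatisfiable, so it must be verb.
Position 3: tagging it preposition would leave rule 3 unsatisfiable, so it must be determiner.
Position 7: tagging it preposition would leave rule 2 unsatisfiable, so it must be verb.
The only consistent sequence is: verb verb determiner determiner preposition preposition verb.
Verifying each rule — rule 1 ✓; rule 2 ✓; rule 3 ✓; rule 4 ✓.

verb verb determiner determiner preposition preposition verb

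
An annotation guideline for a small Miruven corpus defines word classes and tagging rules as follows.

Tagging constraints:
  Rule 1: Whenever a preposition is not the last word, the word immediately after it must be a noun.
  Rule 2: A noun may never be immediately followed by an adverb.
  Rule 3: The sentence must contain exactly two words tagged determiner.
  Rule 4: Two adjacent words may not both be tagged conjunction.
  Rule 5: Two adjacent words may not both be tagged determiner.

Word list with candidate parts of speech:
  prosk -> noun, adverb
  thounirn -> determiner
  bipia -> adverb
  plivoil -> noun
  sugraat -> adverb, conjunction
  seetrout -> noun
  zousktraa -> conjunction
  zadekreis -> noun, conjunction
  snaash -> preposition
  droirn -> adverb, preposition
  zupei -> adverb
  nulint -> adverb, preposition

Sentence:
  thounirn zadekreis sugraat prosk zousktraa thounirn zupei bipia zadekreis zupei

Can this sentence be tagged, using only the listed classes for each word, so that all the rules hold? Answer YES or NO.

YES

Candidates per position — 1:thounirn {determiner}; 2:zadekreis {noun,conjunction}; 3:sugraat {adverb,conjunction}; 4:prosk {noun,adverb}; 5:zousktraa {conjunction}; 6:thounirn {determiner}; 7:zupei {adverb}; 8:bipia {adverb}; 9:zadekreis {noun,conjunction}; 10:zupei {adverb}.
One satisfying assignment: determiner conjunction adverb adverb conjunction determiner adverb adverb conjunction adverb.
Checking: rule 1 satisfied; rule 2 satisfied; rule 3 satisfied; rule 4 satisfied; rule 5 satisfied.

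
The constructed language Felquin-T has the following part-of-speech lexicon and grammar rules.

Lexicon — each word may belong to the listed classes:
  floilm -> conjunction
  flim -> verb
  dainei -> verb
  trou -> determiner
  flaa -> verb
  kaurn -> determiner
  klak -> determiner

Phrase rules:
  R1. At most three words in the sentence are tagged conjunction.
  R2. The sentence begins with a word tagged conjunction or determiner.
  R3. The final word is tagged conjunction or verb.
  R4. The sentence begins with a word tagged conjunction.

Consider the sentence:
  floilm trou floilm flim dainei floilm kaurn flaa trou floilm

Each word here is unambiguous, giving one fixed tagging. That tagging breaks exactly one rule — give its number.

1

Fixed tagging: conjunction determiner conjunction verb verb conjunction determiner verb determiner conjunction.
Applying the rules: R1 violated, R2 holds, R3 holds, R4 holds.
Only rule 1 fails.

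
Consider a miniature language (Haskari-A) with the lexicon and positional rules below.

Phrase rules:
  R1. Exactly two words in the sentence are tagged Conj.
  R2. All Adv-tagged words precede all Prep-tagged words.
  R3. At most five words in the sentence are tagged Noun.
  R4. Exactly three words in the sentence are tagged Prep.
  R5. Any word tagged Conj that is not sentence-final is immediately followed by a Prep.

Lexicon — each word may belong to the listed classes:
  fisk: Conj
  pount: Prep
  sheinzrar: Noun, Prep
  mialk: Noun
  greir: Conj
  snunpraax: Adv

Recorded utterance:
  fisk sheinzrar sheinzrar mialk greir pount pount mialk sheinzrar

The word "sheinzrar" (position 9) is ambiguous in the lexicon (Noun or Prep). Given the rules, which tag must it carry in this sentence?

Noun

Candidates per position — 1:fisk {Conj}; 2:sheinzrar {Noun,Prep}; 3:sheinzrar {Noun,Prep}; 4:mialk {Noun}; 5:greir {Conj}; 6:pount {Prep}; 7:pount {Prep}; 8:mialk {Noun}; 9:sheinzrar {Noun,Prep}.
Word 2 cannot be Noun — rule 5 would then fail for every completion. It is Prep.
Word 3 cannot be Prep — rule 4 would then fail for every completion. It is Noun.
Word 9 cannot be Prep — rule 4 would then fail for every completion. It is Noun.
The only consistent sequence is: Conj Prep Noun Noun Conj Prep Prep Noun Noun.
Check: rule 1 satisfied; rule 2 satisfied; rule 3 satisfied; rule 4 satisfied; rule 5 satisfied.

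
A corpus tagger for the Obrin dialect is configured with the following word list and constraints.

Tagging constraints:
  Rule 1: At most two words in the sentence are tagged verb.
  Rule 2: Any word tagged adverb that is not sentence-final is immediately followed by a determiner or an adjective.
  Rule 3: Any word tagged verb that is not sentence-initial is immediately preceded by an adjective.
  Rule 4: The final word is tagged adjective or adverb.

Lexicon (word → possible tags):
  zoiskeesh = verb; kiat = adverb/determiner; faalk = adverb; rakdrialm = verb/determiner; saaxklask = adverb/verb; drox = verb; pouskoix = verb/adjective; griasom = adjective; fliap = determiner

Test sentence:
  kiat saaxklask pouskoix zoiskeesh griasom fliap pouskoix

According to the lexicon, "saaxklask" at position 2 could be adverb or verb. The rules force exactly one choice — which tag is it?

Candidates per position — 1:kiat {adverb,determiner}; 2:saaxklask {adverb,verb}; 3:pouskoix {verb,adjective}; 4:zoiskeesh {verb}; 5:griasom {adjective}; 6:fliap {determiner}; 7:pouskoix {verb,adjective}.
If word 1 were adverb, no tagging could satisfy rule 2; so word 1 is determiner.
If word 2 were verb, no tagging could satisfy rule 3; so word 2 is adverb.
If word 3 were verb, no tagging could satisfy rule 2; so word 3 is adjective.
If word 7 were verb, no tagging could satisfy rule 3; so word 7 is adjective.
So the tagging must be: determiner adverb adjective verb adjective determiner adjective.
Rule-by-rule: rule 1 satisfied; rule 2 satisfied; rule 3 satisfied; rule 4 satisfied.

adverb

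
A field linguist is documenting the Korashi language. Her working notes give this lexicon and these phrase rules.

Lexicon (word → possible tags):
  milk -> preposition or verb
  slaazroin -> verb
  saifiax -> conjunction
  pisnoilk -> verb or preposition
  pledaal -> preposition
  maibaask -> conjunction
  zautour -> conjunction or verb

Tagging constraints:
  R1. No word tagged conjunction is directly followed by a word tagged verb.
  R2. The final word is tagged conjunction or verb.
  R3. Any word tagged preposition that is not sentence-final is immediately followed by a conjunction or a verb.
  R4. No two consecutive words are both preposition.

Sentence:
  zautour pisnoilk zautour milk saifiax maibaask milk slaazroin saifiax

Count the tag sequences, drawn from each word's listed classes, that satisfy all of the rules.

9

Candidates per position — 1:zautour {conjunction,verb}; 2:pisnoilk {verb,preposition}; 3:zautour {conjunction,verb}; 4:milk {preposition,verb}; 5:saifiax {conjunction}; 6:maibaask {conjunction}; 7:milk {preposition,verb}; 8:slaazroin {verb}; 9:saifiax {conjunction}.
There are 32 candidate sequences in total.
Checking each against the rules leaves 9 sequences.
Count = 9.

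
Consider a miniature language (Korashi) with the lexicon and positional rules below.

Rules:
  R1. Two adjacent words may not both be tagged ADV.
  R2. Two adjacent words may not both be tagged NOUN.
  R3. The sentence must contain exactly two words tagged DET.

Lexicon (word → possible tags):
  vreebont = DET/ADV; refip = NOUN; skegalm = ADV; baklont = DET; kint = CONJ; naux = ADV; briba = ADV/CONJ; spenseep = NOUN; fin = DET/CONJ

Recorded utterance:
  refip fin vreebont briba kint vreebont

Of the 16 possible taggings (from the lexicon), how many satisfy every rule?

5

Candidates per position — 1:refip {NOUN}; 2:fin {DET,CONJ}; 3:vreebont {DET,ADV}; 4:briba {ADV,CONJ}; 5:kint {CONJ}; 6:vreebont {DET,ADV}.
There are 16 candidate sequences in total.
The sequences that satisfy every rule: NOUN DET DET ADV CONJ ADV; NOUN DET DET CONJ CONJ ADV; NOUN DET ADV CONJ CONJ DET; NOUN CONJ DET ADV CONJ DET; NOUN CONJ DET CONJ CONJ DET.
Count = 5.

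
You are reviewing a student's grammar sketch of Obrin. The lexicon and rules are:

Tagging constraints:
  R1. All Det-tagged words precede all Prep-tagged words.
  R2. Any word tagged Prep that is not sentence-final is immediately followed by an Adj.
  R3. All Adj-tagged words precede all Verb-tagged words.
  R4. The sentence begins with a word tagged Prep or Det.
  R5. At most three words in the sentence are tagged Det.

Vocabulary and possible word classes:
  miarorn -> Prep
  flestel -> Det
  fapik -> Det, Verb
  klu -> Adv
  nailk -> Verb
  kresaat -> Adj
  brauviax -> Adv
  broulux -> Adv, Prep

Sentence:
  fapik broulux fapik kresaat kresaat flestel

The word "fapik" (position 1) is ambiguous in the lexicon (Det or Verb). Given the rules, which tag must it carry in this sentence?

Candidates per position — 1:fapik {Det,Verb}; 2:broulux {Adv,Prep}; 3:fapik {Det,Verb}; 4:kresaat {Adj}; 5:kresaat {Adj}; 6:flestel {Det}.
Position 1: tagging it Verb would leave rule 3 unsatisfiable, so it must be Det.
Position 2: tagging it Prep would leave rule 1 unsatisfiable, so it must be Adv.
Position 3: tagging it Verb would leave rule 3 unsatisfiable, so it must be Det.
So the tagging must be: Det Adv Det Adj Adj Det.
Checking: rule 1 satisfied; rule 2 satisfied; rule 3 satisfied; rule 4 satisfied; rule 5 satisfied.

Det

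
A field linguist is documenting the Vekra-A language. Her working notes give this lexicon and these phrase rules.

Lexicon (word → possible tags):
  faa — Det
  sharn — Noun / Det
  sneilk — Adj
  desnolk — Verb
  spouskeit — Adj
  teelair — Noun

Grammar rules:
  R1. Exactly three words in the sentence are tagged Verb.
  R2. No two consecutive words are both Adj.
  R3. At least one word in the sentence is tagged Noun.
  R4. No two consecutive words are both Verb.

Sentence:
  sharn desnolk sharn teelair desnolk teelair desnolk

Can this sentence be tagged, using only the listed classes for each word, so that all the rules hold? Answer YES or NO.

YES

Candidates per position — 1:sharn {Noun,Det}; 2:desnolk {Verb}; 3:sharn {Noun,Det}; 4:teelair {Noun}; 5:desnolk {Verb}; 6:teelair {Noun}; 7:desnolk {Verb}.
One satisfying assignment: Det Verb Det Noun Verb Noun Verb.
Rule-by-rule: rule 1 satisfied; rule 2 satisfied; rule 3 satisfied; rule 4 satisfied.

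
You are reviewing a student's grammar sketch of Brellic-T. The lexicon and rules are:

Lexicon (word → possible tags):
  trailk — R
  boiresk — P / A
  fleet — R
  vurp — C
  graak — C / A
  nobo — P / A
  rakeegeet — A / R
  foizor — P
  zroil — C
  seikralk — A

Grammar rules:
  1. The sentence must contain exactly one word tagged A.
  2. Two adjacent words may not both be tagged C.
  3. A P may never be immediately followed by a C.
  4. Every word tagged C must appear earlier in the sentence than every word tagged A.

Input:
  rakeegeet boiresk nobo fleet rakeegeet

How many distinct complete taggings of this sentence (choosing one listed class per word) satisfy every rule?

Candidates per position — 1:rakeegeet {A,R}; 2:boiresk {P,A}; 3:nobo {P,A}; 4:fleet {R}; 5:rakeegeet {A,R}.
There are 16 candidate sequences in total.
The sequences that satisfy every rule: A P P R R; R P P R A; R P A R R; R A P R R.
Count = 4.

4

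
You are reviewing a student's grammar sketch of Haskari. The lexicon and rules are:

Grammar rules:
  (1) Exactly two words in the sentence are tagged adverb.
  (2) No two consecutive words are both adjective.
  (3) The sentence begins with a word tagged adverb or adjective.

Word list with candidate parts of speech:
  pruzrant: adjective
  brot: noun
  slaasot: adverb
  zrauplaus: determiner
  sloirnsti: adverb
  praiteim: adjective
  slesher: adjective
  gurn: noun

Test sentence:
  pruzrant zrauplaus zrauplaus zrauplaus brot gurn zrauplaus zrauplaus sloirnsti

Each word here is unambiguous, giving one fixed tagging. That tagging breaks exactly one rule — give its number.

Fixed tagging: adjective determiner determiner determiner noun noun determiner determiner adverb.
Checking each rule: R1 ✗, R2 ✓, R3 ✓.
Only rule 1 fails.

1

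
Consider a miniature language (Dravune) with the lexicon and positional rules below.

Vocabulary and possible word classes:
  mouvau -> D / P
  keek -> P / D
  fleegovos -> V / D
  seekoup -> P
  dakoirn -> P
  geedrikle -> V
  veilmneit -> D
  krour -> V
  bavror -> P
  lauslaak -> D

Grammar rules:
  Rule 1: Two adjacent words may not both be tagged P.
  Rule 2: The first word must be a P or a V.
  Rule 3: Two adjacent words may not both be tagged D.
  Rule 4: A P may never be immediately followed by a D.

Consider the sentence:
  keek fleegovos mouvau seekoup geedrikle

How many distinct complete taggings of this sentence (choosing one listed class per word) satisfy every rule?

Candidates per position — 1:keek {P,D}; 2:fleegovos {V,D}; 3:mouvau {D,P}; 4:seekoup {P}; 5:geedrikle {V}.
There are 8 candidate sequences in total.
The sequences that satisfy every rule: P V D P V.
Count = 1.

1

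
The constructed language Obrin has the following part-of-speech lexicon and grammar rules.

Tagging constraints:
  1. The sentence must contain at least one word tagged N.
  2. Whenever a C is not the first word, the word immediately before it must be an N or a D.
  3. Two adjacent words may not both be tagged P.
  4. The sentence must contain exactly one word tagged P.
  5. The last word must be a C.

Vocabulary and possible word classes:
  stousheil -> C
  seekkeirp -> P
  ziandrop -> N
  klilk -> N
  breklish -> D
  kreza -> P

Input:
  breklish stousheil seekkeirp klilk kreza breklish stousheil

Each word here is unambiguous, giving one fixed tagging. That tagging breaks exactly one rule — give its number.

4

Fixed tagging: D C P N P D C.
Rule check: R1 holds, R2 holds, R3 holds, R4 violated, R5 holds.
Only rule 4 fails.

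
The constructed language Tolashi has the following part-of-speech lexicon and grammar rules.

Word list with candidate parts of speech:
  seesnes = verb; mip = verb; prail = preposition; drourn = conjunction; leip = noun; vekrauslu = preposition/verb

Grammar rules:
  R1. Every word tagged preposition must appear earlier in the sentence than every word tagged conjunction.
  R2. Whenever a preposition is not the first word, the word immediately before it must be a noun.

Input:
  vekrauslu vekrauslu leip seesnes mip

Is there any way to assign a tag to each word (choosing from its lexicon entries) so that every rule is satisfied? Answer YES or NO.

Candidates per position — 1:vekrauslu {preposition,verb}; 2:vekrauslu {preposition,verb}; 3:leip {noun}; 4:seesnes {verb}; 5:mip {verb}.
One satisfying assignment: preposition verb noun verb verb.
Check: rule 1 holds; rule 2 holds.

YES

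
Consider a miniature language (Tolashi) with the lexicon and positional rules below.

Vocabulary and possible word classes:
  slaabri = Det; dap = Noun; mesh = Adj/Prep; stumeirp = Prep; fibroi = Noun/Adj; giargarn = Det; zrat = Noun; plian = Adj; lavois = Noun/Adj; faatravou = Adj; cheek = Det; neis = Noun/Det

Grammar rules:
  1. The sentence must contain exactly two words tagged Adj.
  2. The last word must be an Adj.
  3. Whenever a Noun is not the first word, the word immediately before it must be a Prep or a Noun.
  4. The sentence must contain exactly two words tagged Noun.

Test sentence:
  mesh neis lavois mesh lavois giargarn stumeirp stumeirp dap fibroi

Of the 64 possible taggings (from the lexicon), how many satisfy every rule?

Candidates per position — 1:mesh {Adj,Prep}; 2:neis {Noun,Det}; 3:lavois {Noun,Adj}; 4:mesh {Adj,Prep}; 5:lavois {Noun,Adj}; 6:giargarn {Det}; 7:stumeirp {Prep}; 8:stumeirp {Prep}; 9:dap {Noun}; 10:fibroi {Noun,Adj}.
There are 64 candidate sequences in total.
The sequences that satisfy every rule: Prep Det Adj Prep Noun Det Prep Prep Noun Adj.
Count = 1.

1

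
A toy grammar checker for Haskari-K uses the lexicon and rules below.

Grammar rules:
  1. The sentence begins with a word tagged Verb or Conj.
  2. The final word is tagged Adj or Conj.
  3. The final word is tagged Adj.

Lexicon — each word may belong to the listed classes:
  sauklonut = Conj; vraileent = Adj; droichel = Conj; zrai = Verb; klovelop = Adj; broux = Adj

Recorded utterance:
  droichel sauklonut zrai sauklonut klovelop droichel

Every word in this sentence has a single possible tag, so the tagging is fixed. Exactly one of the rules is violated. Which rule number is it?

Fixed tagging: Conj Conj Verb Conj Adj Conj.
Checking each rule: R1 pass, R2 pass, R3 fail.
Only rule 3 fails.

3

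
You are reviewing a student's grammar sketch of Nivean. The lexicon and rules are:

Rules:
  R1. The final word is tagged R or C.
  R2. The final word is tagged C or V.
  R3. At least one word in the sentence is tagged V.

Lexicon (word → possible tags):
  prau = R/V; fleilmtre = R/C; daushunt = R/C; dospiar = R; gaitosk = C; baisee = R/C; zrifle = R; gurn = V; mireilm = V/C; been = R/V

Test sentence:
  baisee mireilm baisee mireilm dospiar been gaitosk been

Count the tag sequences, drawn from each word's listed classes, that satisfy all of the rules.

0

Candidates per position — 1:baisee {R,C}; 2:mireilm {V,C}; 3:baisee {R,C}; 4:mireilm {V,C}; 5:dospiar {R}; 6:been {R,V}; 7:gaitosk {C}; 8:been {R,V}.
There are 64 candidate sequences in total.
Every candidate sequence violates at least one rule; no consistent tagging exists.
Count = 0.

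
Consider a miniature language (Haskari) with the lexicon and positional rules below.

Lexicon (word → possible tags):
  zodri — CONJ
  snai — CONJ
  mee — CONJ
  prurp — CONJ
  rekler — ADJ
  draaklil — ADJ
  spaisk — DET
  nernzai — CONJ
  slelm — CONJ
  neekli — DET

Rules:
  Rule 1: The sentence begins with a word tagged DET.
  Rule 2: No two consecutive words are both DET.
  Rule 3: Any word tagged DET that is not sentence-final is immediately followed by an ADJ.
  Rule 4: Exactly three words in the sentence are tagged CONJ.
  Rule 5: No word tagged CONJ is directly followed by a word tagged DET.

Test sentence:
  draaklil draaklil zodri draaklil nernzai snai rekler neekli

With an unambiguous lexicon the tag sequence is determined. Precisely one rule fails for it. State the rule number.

Fixed tagging: ADJ ADJ CONJ ADJ CONJ CONJ ADJ DET.
Checking each rule: R1 fail, R2 pass, R3 pass, R4 pass, R5 pass.
Only rule 1 fails.

1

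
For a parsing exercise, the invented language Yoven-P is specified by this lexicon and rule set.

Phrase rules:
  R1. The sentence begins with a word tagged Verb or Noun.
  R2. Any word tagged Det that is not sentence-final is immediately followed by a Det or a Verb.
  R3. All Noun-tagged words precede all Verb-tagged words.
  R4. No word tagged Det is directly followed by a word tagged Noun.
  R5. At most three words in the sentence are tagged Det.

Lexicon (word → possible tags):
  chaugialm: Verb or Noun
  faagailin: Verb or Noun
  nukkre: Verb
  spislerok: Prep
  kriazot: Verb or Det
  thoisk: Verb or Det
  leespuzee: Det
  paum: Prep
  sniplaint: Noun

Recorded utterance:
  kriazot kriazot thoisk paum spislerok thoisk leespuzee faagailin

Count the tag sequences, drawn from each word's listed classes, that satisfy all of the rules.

Candidates per position — 1:kriazot {Verb,Det}; 2:kriazot {Verb,Det}; 3:thoisk {Verb,Det}; 4:paum {Prep}; 5:spislerok {Prep}; 6:thoisk {Verb,Det}; 7:leespuzee {Det}; 8:faagailin {Verb,Noun}.
There are 32 candidate sequences in total.
The sequences that satisfy every rule: Verb Verb Verb Prep Prep Verb Det Verb; Verb Verb Verb Prep Prep Det Det Verb; Verb Det Verb Prep Prep Verb Det Verb; Verb Det Verb Prep Prep Det Det Verb.
Count = 4.

4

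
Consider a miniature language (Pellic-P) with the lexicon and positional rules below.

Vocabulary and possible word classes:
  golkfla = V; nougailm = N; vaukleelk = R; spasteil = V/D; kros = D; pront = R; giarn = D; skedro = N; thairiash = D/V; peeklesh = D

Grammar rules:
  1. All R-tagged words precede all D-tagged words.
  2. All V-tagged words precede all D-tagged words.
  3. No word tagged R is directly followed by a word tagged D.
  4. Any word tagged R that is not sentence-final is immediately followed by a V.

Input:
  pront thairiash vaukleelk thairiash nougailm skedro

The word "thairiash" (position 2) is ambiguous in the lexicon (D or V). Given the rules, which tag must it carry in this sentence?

V

Candidates per position — 1:pront {R}; 2:thairiash {D,V}; 3:vaukleelk {R}; 4:thairiash {D,V}; 5:nougailm {N}; 6:skedro {N}.
Word 2 cannot be D — rule 1 would then fail for every completion. It is V.
Word 4 cannot be D — rule 3 would then fail for every completion. It is V.
That leaves exactly one tagging: R V R V N N.
Check: rule 1 ✓; rule 2 ✓; rule 3 ✓; rule 4 ✓.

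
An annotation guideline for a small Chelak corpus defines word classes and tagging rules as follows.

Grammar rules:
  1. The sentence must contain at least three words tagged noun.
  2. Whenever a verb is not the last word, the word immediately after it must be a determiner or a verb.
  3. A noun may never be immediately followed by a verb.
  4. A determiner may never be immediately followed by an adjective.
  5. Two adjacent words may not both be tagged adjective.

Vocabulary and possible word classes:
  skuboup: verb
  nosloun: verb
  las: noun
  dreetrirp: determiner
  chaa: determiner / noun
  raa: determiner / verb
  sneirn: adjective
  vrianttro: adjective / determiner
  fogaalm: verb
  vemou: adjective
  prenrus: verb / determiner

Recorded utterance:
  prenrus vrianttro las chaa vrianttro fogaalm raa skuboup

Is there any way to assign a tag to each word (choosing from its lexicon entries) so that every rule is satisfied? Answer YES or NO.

NO

Candidates per position — 1:prenrus {verb,determiner}; 2:vrianttro {adjective,determiner}; 3:las {noun}; 4:chaa {determiner,noun}; 5:vrianttro {adjective,determiner}; 6:fogaalm {verb}; 7:raa {determiner,verb}; 8:skuboup {verb}.
Rule 1 cannot be satisfied by any choice of tags from the lexicon.
So there is no consistent tagging.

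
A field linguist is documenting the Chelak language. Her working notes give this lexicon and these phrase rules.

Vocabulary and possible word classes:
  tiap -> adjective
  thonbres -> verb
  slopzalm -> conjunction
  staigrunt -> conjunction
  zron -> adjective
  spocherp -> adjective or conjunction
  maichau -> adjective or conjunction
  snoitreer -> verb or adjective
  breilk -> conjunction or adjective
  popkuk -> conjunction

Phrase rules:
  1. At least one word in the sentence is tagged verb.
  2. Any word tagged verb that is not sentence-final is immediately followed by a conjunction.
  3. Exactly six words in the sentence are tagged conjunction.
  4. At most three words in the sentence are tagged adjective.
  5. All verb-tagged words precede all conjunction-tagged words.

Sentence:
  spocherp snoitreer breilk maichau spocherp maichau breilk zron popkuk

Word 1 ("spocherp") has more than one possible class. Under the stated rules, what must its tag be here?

Candidates per position — 1:spocherp {adjective,conjunction}; 2:snoitreer {verb,adjective}; 3:breilk {conjunction,adjective}; 4:maichau {adjective,conjunction}; 5:spocherp {adjective,conjunction}; 6:maichau {adjective,conjunction}; 7:breilk {conjunction,adjective}; 8:zron {adjective}; 9:popkuk {conjunction}.
At position 2, choosing adjective makes rule 1 impossible to satisfy; hence verb.
At position 3, choosing adjective makes rule 2 impossible to satisfy; hence conjunction.
At position 1, choosing conjunction makes rule 5 impossible to satisfy; hence adjective.
At position 4, choosing adjective makes rule 3 impossible to satisfy; hence conjunction.
At position 5, choosing adjective makes rule 3 impossible to satisfy; hence conjunction.
At position 6, choosing adjective makes rule 3 impossible to satisfy; hence conjunction.
At position 7, choosing adjective makes rule 3 impossible to satisfy; hence conjunction.
The unique satisfying tagging is: adjective verb conjunction conjunction conjunction conjunction conjunction adjective conjunction.
Checking: rule 1 holds; rule 2 holds; rule 3 holds; rule 4 holds; rule 5 holds.

adjective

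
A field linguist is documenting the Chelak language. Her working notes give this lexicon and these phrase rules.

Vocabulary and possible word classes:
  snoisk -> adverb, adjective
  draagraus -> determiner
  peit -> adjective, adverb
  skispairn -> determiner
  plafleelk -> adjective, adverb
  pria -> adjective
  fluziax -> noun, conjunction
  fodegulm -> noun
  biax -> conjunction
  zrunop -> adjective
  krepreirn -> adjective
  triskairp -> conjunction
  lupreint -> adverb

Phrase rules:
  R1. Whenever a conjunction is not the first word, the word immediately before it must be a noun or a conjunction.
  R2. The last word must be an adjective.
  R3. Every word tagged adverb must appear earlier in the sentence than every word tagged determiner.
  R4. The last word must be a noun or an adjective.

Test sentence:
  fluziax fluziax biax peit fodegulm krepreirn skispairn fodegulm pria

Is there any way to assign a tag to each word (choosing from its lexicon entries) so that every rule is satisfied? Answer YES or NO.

YES

Candidates per position — 1:fluziax {noun,conjunction}; 2:fluziax {noun,conjunction}; 3:biax {conjunction}; 4:peit {adjective,adverb}; 5:fodegulm {noun}; 6:krepreirn {adjective}; 7:skispairn {determiner}; 8:fodegulm {noun}; 9:pria {adjective}.
One satisfying assignment: noun conjunction conjunction adjective noun adjective determiner noun adjective.
Rule-by-rule: rule 1 ok; rule 2 ok; rule 3 ok; rule 4 ok.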